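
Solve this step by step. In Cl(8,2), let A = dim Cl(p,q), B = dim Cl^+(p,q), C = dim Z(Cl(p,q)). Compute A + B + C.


n = 8 + 2 = 10
Total dim = 2^10 = 1024
Even subalgebra dim = 2^9 = 512
n is even, so center dim = 1
Sum = 1024 + 512 + 1 = 1537


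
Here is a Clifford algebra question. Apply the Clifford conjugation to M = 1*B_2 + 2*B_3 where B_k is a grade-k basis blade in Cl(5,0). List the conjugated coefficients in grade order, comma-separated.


Clifford conjugate sign for grade k: (-1)^(k(k+1)/2)
Grade 2: (-1)^(2*3/2) = (-1)^3 = -1, coeff 1 -> -1
Grade 3: (-1)^(3*4/2) = (-1)^6 = 1, coeff 2 -> 2
Conjugated coefficients: -1, 2


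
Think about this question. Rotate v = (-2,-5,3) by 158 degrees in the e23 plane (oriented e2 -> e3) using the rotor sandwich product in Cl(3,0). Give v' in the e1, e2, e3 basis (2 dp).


Rotor R = cos(79deg) - sin(79deg)*e23
Rotation angle theta = 2 * 79 = 158 degrees in the e23 plane (e2 -> e3).
The component perpendicular to the plane (e1) is invariant: v'_1 = v1 = -2.00
cos(158deg) = -0.9272, sin(158deg) = 0.3746
v'_2 = v2*cos(theta) - v3*sin(theta) = -5*(-0.9272) - 3*0.3746 = 3.51
v'_3 = v2*sin(theta) + v3*cos(theta) = -5*0.3746 + 3*(-0.9272) = -4.65
v' = -2.00*e1 + 3.51*e2 - 4.65*e3


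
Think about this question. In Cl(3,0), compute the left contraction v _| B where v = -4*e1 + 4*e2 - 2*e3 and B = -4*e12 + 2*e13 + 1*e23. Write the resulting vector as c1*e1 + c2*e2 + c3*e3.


Left contraction v _| B = <vB>_1 (grade-1 part of the geometric product vB).
Using e1_|e12 = e2, e2_|e12 = -e1, e1_|e13 = e3, e3_|e13 = -e1, e2_|e23 = e3, e3_|e23 = -e2:
e1 coeff: -v2*b12 - v3*b13 = -(4)*(-4) - (-2)*(2) = 20
e2 coeff: v1*b12 - v3*b23 = (-4)*(-4) - (-2)*(1) = 18
e3 coeff: v1*b13 + v2*b23 = (-4)*(2) + (4)*(1) = -4
v _| B = 20*e1 + 18*e2 - 4*e3


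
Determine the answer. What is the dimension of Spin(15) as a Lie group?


Spin(n) double-covers SO(n); both have Lie algebra so(n) of dimension n(n-1)/2.
n = 15
n(n-1) = 15 * 14 = 210
dim Spin(15) = 210/2 = 105


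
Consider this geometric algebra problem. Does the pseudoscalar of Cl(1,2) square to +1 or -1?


The pseudoscalar I = e1...e_n (product of all n generators) of Cl(p,q) satisfies I^2 = (-1)^(q + n(n-1)/2).
p = 1, q = 2, n = p + q = 3
n(n-1)/2 = 3 * 2 / 2 = 3
Exponent = q + n(n-1)/2 = 2 + 3 = 5
I^2 = (-1)^5 = -1


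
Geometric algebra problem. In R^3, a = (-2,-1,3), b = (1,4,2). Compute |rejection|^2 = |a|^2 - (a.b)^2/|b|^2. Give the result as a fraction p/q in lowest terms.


|a|^2 = (-2)^2 + (-1)^2 + 3^2 = 14
|b|^2 = 1^2 + 4^2 + 2^2 = 21
a . b = (-2)*1 + (-1)*4 + 3*2 = 0
(a.b)^2 = 0^2 = 0
|rej|^2 = 14 - 0/21
= (294 - 0)/21
= 294/21
In lowest terms: 14/1


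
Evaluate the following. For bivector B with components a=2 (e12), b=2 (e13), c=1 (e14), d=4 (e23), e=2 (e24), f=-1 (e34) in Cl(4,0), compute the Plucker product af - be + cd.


Plucker relation: af - be + cd
a*f = 2*(-1) = -2
b*e = 2*2 = 4
c*d = 1*4 = 4
af - be + cd = -2 - 4 + 4
= -2


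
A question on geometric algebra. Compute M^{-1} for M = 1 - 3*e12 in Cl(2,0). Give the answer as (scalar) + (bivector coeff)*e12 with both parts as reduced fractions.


M = 1 - 3*e12, where e12^2 = -1.
Since M commutes with its reverse ~M = a - b*e12, M * ~M = a^2 - b^2*e12^2 = a^2 + b^2.
So M^{-1} = ~M / (a^2 + b^2) = (a - b*e12)/(a^2 + b^2).
a^2 + b^2 = 1 + 9 = 10
Scalar part = 1/10 = 1/10
Bivector coeff = 3/10 = 3/10
M^{-1} = 1/10 + 3/10*e12


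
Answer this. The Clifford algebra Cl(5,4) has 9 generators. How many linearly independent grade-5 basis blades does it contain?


Number of grade-k basis blades in Cl(p,q) with n = p + q is C(n, k).
n = 5 + 4 = 9
C(9, 5) = 9! / (5! * 4!)
= 362880 / (120 * 24)
= 126


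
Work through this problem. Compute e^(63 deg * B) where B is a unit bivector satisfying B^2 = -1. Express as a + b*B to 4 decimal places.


For a unit bivector B with B^2 = -1, the exponential series gives
e^(theta*B) = cos(theta) + sin(theta)*B (the GA analogue of Euler's formula).
theta = 63 degrees = 1.099557 rad
cos(63 deg) = 0.4540
sin(63 deg) = 0.8910
exp(theta*B) = 0.4540 + 0.8910*B


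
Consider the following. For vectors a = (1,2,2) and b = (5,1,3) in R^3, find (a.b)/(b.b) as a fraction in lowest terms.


Projection coefficient = (a . b) / (b . b)
a . b = 1*5 + 2*1 + 2*3
= 5 + 2 + 6 = 13
b . b = 5^2 + 1^2 + 3^2
= 25 + 1 + 9 = 35
Coefficient = 13/35
In lowest terms: 13/35


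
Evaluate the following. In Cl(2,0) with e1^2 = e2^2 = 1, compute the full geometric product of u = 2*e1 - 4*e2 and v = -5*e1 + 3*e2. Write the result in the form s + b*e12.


Expand: (2*e1 - 4*e2)(-5*e1 + 3*e2)
= 2*(-5)*e1e1 + 2*3*e1e2 + (-4)*(-5)*e2e1 + (-4)*3*e2e2
Using e1^2 = e2^2 = 1, e2e1 = -e1e2:
Scalar part s = 2*(-5) + (-4)*3 = -10 + (-12) = -22
Bivector part b = 2*3 - (-4)*(-5) = 6 - 20 = -14
uv = -22 - 14*e12


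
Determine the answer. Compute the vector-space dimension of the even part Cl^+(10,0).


Even subalgebra dimension = 2^(n-1)
n = 10 + 0 = 10
2^(10 - 1) = 2^9 = 512
Verification: sum of C(10,k) for even k = 1 + 45 + 210 + 210 + 45 + 1 = 512
Result = 512


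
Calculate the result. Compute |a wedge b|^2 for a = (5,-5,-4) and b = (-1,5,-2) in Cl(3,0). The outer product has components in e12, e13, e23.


a wedge b = (a1*b2 - a2*b1)*e12 + (a1*b3 - a3*b1)*e13 + (a2*b3 - a3*b2)*e23
e12 coeff: 5*5 - (-5)*(-1) = 25 - 5 = 20
e13 coeff: 5*(-2) - (-4)*(-1) = -10 - 4 = -14
e23 coeff: (-5)*(-2) - (-4)*5 = 10 - (-20) = 30
|a wedge b|^2 = 20^2 + (-14)^2 + 30^2
= 400 + 196 + 900
= 1496


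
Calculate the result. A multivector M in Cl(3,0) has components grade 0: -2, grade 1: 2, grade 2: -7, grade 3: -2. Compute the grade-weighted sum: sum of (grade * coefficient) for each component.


Grade-weighted sum = sum of grade_k * coefficient_k
0*(-2) = 0
1*2 = 2
2*(-7) = -14
3*(-2) = -6
Total = 0 + 2 + (-14) + (-6) = -18


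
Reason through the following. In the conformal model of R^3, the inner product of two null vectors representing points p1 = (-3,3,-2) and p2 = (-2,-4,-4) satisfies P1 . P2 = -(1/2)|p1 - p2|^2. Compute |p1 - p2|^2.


p1 - p2 = (-1, 7, 2)
|p1 - p2|^2 = (-1)^2 + 7^2 + 2^2
= 1 + 49 + 4
= 54


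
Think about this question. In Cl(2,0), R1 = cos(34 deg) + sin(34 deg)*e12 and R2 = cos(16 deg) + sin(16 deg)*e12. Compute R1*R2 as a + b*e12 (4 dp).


Same-plane rotors commute and their half-angles add:
R1*R2 = cos(a1 + a2) + sin(a1 + a2)*e12.
a1 + a2 = 34 + 16 = 50 deg
cos(50 deg) = 0.6428
sin(50 deg) = 0.7660
R1*R2 = 0.6428 + 0.7660*e12


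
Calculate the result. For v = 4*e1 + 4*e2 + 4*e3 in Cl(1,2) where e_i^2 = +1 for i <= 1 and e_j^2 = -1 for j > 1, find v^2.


v^2 = sum of c_i^2 * e_i^2
Positive signature terms (e_i^2 = +1): 4^2 = 16
Negative signature terms (e_j^2 = -1): 4^2 + 4^2 = 32
v^2 = 16 - 32 = -16


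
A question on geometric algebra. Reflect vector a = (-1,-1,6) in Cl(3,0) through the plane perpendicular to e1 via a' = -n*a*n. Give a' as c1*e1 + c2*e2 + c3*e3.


Reflection formula: a' = -n*a*n, with n = e1 (unit vector, n^2 = 1).
For reflection through hyperplane perp to e1:
The component along e1 flips sign, others stay.
a = (-1, -1, 6)
a' = (1, -1, 6)
a' = 1*e1 - 1*e2 + 6*e3


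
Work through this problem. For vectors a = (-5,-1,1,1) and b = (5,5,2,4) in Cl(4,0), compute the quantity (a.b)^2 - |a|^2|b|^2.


a . b = (-5)*5 + (-1)*5 + 1*2 + 1*4
= -25 + (-5) + 2 + 4 = -24
|a|^2 = (-5)^2 + (-1)^2 + 1^2 + 1^2 = 28
|b|^2 = 5^2 + 5^2 + 2^2 + 4^2 = 70
(a.b)^2 = (-24)^2 = 576
|a|^2 * |b|^2 = 28 * 70 = 1960
Result = 576 - 1960 = -1384


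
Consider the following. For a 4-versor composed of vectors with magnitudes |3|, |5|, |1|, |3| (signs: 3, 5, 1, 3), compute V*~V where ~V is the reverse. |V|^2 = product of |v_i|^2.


Each vector v_i has |v_i|^2 = s_i^2
Squared scales: 3^2 = 9, 5^2 = 25, 1^2 = 1, 3^2 = 9
|V|^2 = 9 * 25 * 1 * 9
= 2025


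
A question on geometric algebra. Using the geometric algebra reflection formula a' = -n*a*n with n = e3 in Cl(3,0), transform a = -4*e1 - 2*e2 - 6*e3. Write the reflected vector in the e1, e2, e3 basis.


Reflection formula: a' = -n*a*n, with n = e3 (unit vector, n^2 = 1).
For reflection through hyperplane perp to e3:
The component along e3 flips sign, others stay.
a = (-4, -2, -6)
a' = (-4, -2, 6)
a' = -4*e1 - 2*e2 + 6*e3


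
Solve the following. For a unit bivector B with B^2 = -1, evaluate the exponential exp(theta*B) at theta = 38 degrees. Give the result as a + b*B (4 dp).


For a unit bivector B with B^2 = -1, the exponential series gives
e^(theta*B) = cos(theta) + sin(theta)*B (the GA analogue of Euler's formula).
theta = 38 degrees = 0.663225 rad
cos(38 deg) = 0.7880
sin(38 deg) = 0.6157
exp(theta*B) = 0.7880 + 0.6157*B


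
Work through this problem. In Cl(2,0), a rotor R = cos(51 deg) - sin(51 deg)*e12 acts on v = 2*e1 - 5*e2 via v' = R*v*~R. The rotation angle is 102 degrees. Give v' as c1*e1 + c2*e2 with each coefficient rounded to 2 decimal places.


Rotor R = cos(51deg) - sin(51deg)*e12
Rotation angle theta = 2 * 51 = 102 degrees
v' = R*v*~R rotates v by theta.
cos(102deg) = -0.2079, sin(102deg) = 0.9781
v'_1 = 2*cos(102deg) - (-5)*sin(102deg)
= 2*(-0.2079) - (-5)*0.9781
= 4.47
v'_2 = 2*sin(102deg) + (-5)*cos(102deg)
= 2*0.9781 + (-5)*(-0.2079)
= 3.00
v' = 4.47*e1 + 3.00*e2


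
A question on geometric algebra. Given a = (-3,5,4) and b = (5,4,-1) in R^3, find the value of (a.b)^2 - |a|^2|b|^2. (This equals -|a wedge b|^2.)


a . b = (-3)*5 + 5*4 + 4*(-1)
= -15 + 20 + (-4) = 1
|a|^2 = (-3)^2 + 5^2 + 4^2 = 50
|b|^2 = 5^2 + 4^2 + (-1)^2 = 42
(a.b)^2 = 1^2 = 1
|a|^2 * |b|^2 = 50 * 42 = 2100
Result = 1 - 2100 = -2099


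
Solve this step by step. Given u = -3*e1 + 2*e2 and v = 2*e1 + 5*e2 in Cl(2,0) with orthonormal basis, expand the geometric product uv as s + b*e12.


Expand: (-3*e1 + 2*e2)(2*e1 + 5*e2)
= (-3)*2*e1e1 + (-3)*5*e1e2 + 2*2*e2e1 + 2*5*e2e2
Using e1^2 = e2^2 = 1, e2e1 = -e1e2:
Scalar part s = (-3)*2 + 2*5 = -6 + 10 = 4
Bivector part b = (-3)*5 - 2*2 = -15 - 4 = -19
uv = 4 - 19*e12


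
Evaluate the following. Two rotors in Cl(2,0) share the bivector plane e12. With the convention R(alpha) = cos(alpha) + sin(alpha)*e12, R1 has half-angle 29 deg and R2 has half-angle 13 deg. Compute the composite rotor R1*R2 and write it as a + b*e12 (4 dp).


Same-plane rotors commute and their half-angles add:
R1*R2 = cos(a1 + a2) + sin(a1 + a2)*e12.
a1 + a2 = 29 + 13 = 42 deg
cos(42 deg) = 0.7431
sin(42 deg) = 0.6691
R1*R2 = 0.7431 + 0.6691*e12


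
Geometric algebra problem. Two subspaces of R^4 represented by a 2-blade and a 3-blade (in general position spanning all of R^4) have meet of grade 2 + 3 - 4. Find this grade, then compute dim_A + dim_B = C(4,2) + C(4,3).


Meet grade = grade(A) + grade(B) - n
= 2 + 3 - 4 = 1
C(4,2) = 6
C(4,3) = 4
dim_A + dim_B = 6 + 4 = 10


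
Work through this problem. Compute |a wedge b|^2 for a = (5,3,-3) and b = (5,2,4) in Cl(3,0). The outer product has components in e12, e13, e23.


a wedge b = (a1*b2 - a2*b1)*e12 + (a1*b3 - a3*b1)*e13 + (a2*b3 - a3*b2)*e23
e12 coeff: 5*2 - 3*5 = 10 - 15 = -5
e13 coeff: 5*4 - (-3)*5 = 20 - (-15) = 35
e23 coeff: 3*4 - (-3)*2 = 12 - (-6) = 18
|a wedge b|^2 = (-5)^2 + 35^2 + 18^2
= 25 + 1225 + 324
= 1574


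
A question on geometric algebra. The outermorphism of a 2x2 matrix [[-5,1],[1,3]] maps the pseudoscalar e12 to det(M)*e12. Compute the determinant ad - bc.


The outermorphism of a linear map f sends e1^e2 to f(e1)^f(e2).
f(e1) = -5*e1 + 1*e2
f(e2) = 1*e1 + 3*e2
f(e1) ^ f(e2) = (-5*e1 + 1*e2) ^ (1*e1 + 3*e2)
= (-5)*3*e12 + 1*1*e21
= (-15 - 1)*e12
= -16*e12
Coefficient = -16


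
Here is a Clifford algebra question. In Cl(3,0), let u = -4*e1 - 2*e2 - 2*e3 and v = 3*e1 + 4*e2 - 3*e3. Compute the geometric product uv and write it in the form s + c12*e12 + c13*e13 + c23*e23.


In Cl(3,0): e_i^2 = 1, e_ie_j = -e_je_i for i != j.
Scalar part = u . v = (-4)*3 + (-2)*4 + (-2)*(-3)
= -12 + (-8) + 6 = -14
e12 coeff = (-4)*4 - (-2)*3 = -16 - (-6) = -10
e13 coeff = (-4)*(-3) - (-2)*3 = 12 - (-6) = 18
e23 coeff = (-2)*(-3) - (-2)*4 = 6 - (-8) = 14
uv = -14 - 10*e12 + 18*e13 + 14*e23


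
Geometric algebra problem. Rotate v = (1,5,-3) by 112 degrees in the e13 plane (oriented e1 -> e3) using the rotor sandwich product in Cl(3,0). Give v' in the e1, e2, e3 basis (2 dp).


Rotor R = cos(56deg) - sin(56deg)*e13
Rotation angle theta = 2 * 56 = 112 degrees in the e13 plane (e1 -> e3).
The component perpendicular to the plane (e2) is invariant: v'_2 = v2 = 5.00
cos(112deg) = -0.3746, sin(112deg) = 0.9272
v'_1 = v1*cos(theta) - v3*sin(theta) = 1*(-0.3746) - (-3)*0.9272 = 2.41
v'_3 = v1*sin(theta) + v3*cos(theta) = 1*0.9272 + (-3)*(-0.3746) = 2.05
v' = 2.41*e1 + 5.00*e2 + 2.05*e3


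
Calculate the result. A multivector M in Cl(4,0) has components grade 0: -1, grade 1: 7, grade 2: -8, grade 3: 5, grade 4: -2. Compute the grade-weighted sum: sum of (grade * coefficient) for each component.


Grade-weighted sum = sum of grade_k * coefficient_k
0*(-1) = 0
1*7 = 7
2*(-8) = -16
3*5 = 15
4*(-2) = -8
Total = 0 + 7 + (-16) + 15 + (-8) = -2


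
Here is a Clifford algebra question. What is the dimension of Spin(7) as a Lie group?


Spin(n) double-covers SO(n); both have Lie algebra so(n) of dimension n(n-1)/2.
n = 7
n(n-1) = 7 * 6 = 42
dim Spin(7) = 42/2 = 21


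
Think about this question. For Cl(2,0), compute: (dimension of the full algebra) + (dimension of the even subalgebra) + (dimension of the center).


n = 2 + 0 = 2
Total dim = 2^2 = 4
Even subalgebra dim = 2^1 = 2
n is even, so center dim = 1
Sum = 4 + 2 + 1 = 7


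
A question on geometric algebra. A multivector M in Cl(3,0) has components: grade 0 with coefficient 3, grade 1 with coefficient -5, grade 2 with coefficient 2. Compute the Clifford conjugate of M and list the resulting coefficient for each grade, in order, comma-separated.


Clifford conjugate sign for grade k: (-1)^(k(k+1)/2)
Grade 0: (-1)^(0*1/2) = (-1)^0 = 1, coeff 3 -> 3
Grade 1: (-1)^(1*2/2) = (-1)^1 = -1, coeff -5 -> 5
Grade 2: (-1)^(2*3/2) = (-1)^3 = -1, coeff 2 -> -2
Conjugated coefficients: 3, 5, -2


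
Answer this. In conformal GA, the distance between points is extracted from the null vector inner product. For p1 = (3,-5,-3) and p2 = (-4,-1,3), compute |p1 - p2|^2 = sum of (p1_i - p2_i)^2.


p1 - p2 = (7, -4, -6)
|p1 - p2|^2 = 7^2 + (-4)^2 + (-6)^2
= 49 + 16 + 36
= 101


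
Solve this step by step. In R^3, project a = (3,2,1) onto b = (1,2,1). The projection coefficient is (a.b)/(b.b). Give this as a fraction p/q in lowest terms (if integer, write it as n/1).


Projection coefficient = (a . b) / (b . b)
a . b = 3*1 + 2*2 + 1*1
= 3 + 4 + 1 = 8
b . b = 1^2 + 2^2 + 1^2
= 1 + 4 + 1 = 6
Coefficient = 8/6
In lowest terms: 4/3


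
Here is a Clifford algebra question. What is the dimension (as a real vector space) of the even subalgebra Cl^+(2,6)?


Even subalgebra dimension = 2^(n-1)
n = 2 + 6 = 8
2^(8 - 1) = 2^7 = 128
Verification: sum of C(8,k) for even k = 1 + 28 + 70 + 28 + 1 = 128
Result = 128


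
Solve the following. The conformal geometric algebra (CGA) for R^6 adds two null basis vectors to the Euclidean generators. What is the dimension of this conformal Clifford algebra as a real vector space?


The conformal model of R^6 uses Cl(7,1): the 6 Euclidean generators plus two extra orthogonal generators e+ (e+^2 = +1) and e- (e-^2 = -1), from which the null vectors e0, einf are built.
Number of generators m = 6 + 2 = 8.
dim Cl(p,q) = 2^m = 2^8 = 256


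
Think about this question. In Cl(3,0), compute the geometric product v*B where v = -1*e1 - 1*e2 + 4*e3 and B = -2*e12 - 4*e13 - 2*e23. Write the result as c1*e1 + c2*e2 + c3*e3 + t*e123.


vB has grade-1 (vector) and grade-3 (trivector) parts: vB = (v _| B) + (v ^ B).
Vector part <vB>_1:
  e1: -v2*b12 - v3*b13 = -(-1)*(-2) - (4)*(-4) = 14
  e2: v1*b12 - v3*b23 = (-1)*(-2) - (4)*(-2) = 10
  e3: v1*b13 + v2*b23 = (-1)*(-4) + (-1)*(-2) = 6
Trivector part <vB>_3:
  e123: v1*b23 - v2*b13 + v3*b12 = (-1)*(-2) - (-1)*(-4) + (4)*(-2) = -10
vB = 14*e1 + 10*e2 + 6*e3 - 10*e123


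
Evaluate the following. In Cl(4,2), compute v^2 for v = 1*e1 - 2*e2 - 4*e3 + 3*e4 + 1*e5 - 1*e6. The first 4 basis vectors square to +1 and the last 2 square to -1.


v^2 = sum of c_i^2 * e_i^2
Positive signature terms (e_i^2 = +1): 1^2 + (-2)^2 + (-4)^2 + 3^2 = 30
Negative signature terms (e_j^2 = -1): 1^2 + (-1)^2 = 2
v^2 = 30 - 2 = 28


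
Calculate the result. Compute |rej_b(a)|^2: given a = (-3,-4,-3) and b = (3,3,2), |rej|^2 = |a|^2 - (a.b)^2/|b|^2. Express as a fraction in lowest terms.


|a|^2 = (-3)^2 + (-4)^2 + (-3)^2 = 34
|b|^2 = 3^2 + 3^2 + 2^2 = 22
a . b = (-3)*3 + (-4)*3 + (-3)*2 = -27
(a.b)^2 = (-27)^2 = 729
|rej|^2 = 34 - 729/22
= (748 - 729)/22
= 19/22
In lowest terms: 19/22


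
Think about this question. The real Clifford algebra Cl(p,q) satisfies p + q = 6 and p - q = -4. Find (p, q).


We need p + q = 6 and p - q = -4.
Adding: 2p = 6 + (-4) = 2, so p = 1.
Then q = 6 - 1 = 5.
(p, q) = (1, 5)


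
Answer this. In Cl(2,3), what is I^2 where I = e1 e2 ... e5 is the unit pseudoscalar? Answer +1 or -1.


The pseudoscalar I = e1...e_n (product of all n generators) of Cl(p,q) satisfies I^2 = (-1)^(q + n(n-1)/2).
p = 2, q = 3, n = p + q = 5
n(n-1)/2 = 5 * 4 / 2 = 10
Exponent = q + n(n-1)/2 = 3 + 10 = 13
I^2 = (-1)^13 = -1


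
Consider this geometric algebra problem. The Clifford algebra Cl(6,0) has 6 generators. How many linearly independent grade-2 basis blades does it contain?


Number of grade-k basis blades in Cl(p,q) with n = p + q is C(n, k).
n = 6 + 0 = 6
C(6, 2) = 6! / (2! * 4!)
= 720 / (2 * 24)
= 15


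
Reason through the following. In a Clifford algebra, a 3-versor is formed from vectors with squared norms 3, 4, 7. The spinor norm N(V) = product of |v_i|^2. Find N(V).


Spinor norm N(V) = |v1|^2 * |v2|^2 * ... * |v3|^2
= 3 * 4 * 7
Running product: 3, 12, 84
N(V) = 84


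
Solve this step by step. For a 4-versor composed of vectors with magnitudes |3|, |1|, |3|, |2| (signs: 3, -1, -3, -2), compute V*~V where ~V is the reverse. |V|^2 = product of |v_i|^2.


Each vector v_i has |v_i|^2 = s_i^2
Squared scales: 3^2 = 9, (-1)^2 = 1, (-3)^2 = 9, (-2)^2 = 4
|V|^2 = 9 * 1 * 9 * 4
= 324


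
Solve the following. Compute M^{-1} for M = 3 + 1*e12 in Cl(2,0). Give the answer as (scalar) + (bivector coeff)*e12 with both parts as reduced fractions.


M = 3 + 1*e12, where e12^2 = -1.
Since M commutes with its reverse ~M = a - b*e12, M * ~M = a^2 - b^2*e12^2 = a^2 + b^2.
So M^{-1} = ~M / (a^2 + b^2) = (a - b*e12)/(a^2 + b^2).
a^2 + b^2 = 9 + 1 = 10
Scalar part = 3/10 = 3/10
Bivector coeff = -1/10 = -1/10
M^{-1} = 3/10 - 1/10*e12


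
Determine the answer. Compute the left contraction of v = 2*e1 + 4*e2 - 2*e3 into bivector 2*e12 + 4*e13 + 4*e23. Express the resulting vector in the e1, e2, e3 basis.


Left contraction v _| B = <vB>_1 (grade-1 part of the geometric product vB).
Using e1_|e12 = e2, e2_|e12 = -e1, e1_|e13 = e3, e3_|e13 = -e1, e2_|e23 = e3, e3_|e23 = -e2:
e1 coeff: -v2*b12 - v3*b13 = -(4)*(2) - (-2)*(4) = 0
e2 coeff: v1*b12 - v3*b23 = (2)*(2) - (-2)*(4) = 12
e3 coeff: v1*b13 + v2*b23 = (2)*(4) + (4)*(4) = 24
v _| B = 0*e1 + 12*e2 + 24*e3


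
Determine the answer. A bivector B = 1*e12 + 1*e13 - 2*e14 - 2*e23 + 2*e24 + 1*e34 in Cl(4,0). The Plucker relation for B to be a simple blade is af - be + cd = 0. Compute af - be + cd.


Plucker relation: af - be + cd
a*f = 1*1 = 1
b*e = 1*2 = 2
c*d = (-2)*(-2) = 4
af - be + cd = 1 - 2 + 4
= 3


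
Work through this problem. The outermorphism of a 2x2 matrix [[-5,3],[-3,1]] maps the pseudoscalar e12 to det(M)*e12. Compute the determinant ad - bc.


The outermorphism of a linear map f sends e1^e2 to f(e1)^f(e2).
f(e1) = -5*e1 - 3*e2
f(e2) = 3*e1 + 1*e2
f(e1) ^ f(e2) = (-5*e1 - 3*e2) ^ (3*e1 + 1*e2)
= (-5)*1*e12 + (-3)*3*e21
= (-5 - (-9))*e12
= 4*e12
Coefficient = 4


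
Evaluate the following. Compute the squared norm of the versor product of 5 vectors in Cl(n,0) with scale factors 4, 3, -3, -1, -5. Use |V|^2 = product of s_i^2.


Each vector v_i has |v_i|^2 = s_i^2
Squared scales: 4^2 = 16, 3^2 = 9, (-3)^2 = 9, (-1)^2 = 1, (-5)^2 = 25
|V|^2 = 16 * 9 * 9 * 1 * 25
= 32400


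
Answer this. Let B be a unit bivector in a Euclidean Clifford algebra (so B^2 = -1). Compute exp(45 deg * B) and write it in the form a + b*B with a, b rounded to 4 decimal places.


For a unit bivector B with B^2 = -1, the exponential series gives
e^(theta*B) = cos(theta) + sin(theta)*B (the GA analogue of Euler's formula).
theta = 45 degrees = 0.785398 rad
cos(45 deg) = 0.7071
sin(45 deg) = 0.7071
exp(theta*B) = 0.7071 + 0.7071*B


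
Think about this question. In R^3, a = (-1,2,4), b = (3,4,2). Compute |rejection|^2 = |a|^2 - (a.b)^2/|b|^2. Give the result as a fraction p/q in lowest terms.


|a|^2 = (-1)^2 + 2^2 + 4^2 = 21
|b|^2 = 3^2 + 4^2 + 2^2 = 29
a . b = (-1)*3 + 2*4 + 4*2 = 13
(a.b)^2 = 13^2 = 169
|rej|^2 = 21 - 169/29
= (609 - 169)/29
= 440/29
In lowest terms: 440/29


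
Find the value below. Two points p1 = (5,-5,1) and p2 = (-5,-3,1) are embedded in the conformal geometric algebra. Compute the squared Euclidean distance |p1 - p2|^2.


p1 - p2 = (10, -2, 0)
|p1 - p2|^2 = 10^2 + (-2)^2 + 0^2
= 100 + 4 + 0
= 104


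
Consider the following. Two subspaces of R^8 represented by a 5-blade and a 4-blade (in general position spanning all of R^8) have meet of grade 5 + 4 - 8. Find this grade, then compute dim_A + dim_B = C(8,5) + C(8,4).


Meet grade = grade(A) + grade(B) - n
= 5 + 4 - 8 = 1
C(8,5) = 56
C(8,4) = 70
dim_A + dim_B = 56 + 70 = 126


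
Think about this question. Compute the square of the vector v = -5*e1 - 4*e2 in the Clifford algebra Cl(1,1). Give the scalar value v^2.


v^2 = sum of c_i^2 * e_i^2
Positive signature terms (e_i^2 = +1): (-5)^2 = 25
Negative signature terms (e_j^2 = -1): (-4)^2 = 16
v^2 = 25 - 16 = 9


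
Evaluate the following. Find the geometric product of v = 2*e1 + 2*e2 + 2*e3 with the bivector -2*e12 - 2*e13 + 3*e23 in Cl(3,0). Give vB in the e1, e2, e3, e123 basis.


vB has grade-1 (vector) and grade-3 (trivector) parts: vB = (v _| B) + (v ^ B).
Vector part <vB>_1:
  e1: -v2*b12 - v3*b13 = -(2)*(-2) - (2)*(-2) = 8
  e2: v1*b12 - v3*b23 = (2)*(-2) - (2)*(3) = -10
  e3: v1*b13 + v2*b23 = (2)*(-2) + (2)*(3) = 2
Trivector part <vB>_3:
  e123: v1*b23 - v2*b13 + v3*b12 = (2)*(3) - (2)*(-2) + (2)*(-2) = 6
vB = 8*e1 - 10*e2 + 2*e3 + 6*e123


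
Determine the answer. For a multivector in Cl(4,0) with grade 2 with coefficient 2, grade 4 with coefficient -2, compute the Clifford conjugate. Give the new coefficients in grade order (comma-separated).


Clifford conjugate sign for grade k: (-1)^(k(k+1)/2)
Grade 2: (-1)^(2*3/2) = (-1)^3 = -1, coeff 2 -> -2
Grade 4: (-1)^(4*5/2) = (-1)^10 = 1, coeff -2 -> -2
Conjugated coefficients: -2, -2


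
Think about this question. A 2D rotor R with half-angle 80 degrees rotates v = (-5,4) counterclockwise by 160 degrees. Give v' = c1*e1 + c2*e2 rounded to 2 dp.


Rotor R = cos(80deg) - sin(80deg)*e12
Rotation angle theta = 2 * 80 = 160 degrees
v' = R*v*~R rotates v by theta.
cos(160deg) = -0.9397, sin(160deg) = 0.3420
v'_1 = -5*cos(160deg) - 4*sin(160deg)
= -5*(-0.9397) - 4*0.3420
= 3.33
v'_2 = -5*sin(160deg) + 4*cos(160deg)
= -5*0.3420 + 4*(-0.9397)
= -5.47
v' = 3.33*e1 - 5.47*e2


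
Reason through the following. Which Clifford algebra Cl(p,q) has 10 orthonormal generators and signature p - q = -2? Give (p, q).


We need p + q = 10 and p - q = -2.
Adding: 2p = 10 + (-2) = 8, so p = 4.
Then q = 10 - 4 = 6.
(p, q) = (4, 6)


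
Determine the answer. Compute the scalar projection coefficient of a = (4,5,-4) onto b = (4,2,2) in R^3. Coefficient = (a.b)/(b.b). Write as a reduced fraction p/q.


Projection coefficient = (a . b) / (b . b)
a . b = 4*4 + 5*2 + (-4)*2
= 16 + 10 + (-8) = 18
b . b = 4^2 + 2^2 + 2^2
= 16 + 4 + 4 = 24
Coefficient = 18/24
In lowest terms: 3/4


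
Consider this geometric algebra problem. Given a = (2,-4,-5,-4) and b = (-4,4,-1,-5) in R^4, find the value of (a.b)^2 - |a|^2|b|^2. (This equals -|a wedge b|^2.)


a . b = 2*(-4) + (-4)*4 + (-5)*(-1) + (-4)*(-5)
= -8 + (-16) + 5 + 20 = 1
|a|^2 = 2^2 + (-4)^2 + (-5)^2 + (-4)^2 = 61
|b|^2 = (-4)^2 + 4^2 + (-1)^2 + (-5)^2 = 58
(a.b)^2 = 1^2 = 1
|a|^2 * |b|^2 = 61 * 58 = 3538
Result = 1 - 3538 = -3537


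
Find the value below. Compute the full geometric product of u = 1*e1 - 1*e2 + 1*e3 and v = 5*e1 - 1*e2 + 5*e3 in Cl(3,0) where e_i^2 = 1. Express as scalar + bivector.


In Cl(3,0): e_i^2 = 1, e_ie_j = -e_je_i for i != j.
Scalar part = u . v = 1*5 + (-1)*(-1) + 1*5
= 5 + 1 + 5 = 11
e12 coeff = 1*(-1) - (-1)*5 = -1 - (-5) = 4
e13 coeff = 1*5 - 1*5 = 5 - 5 = 0
e23 coeff = (-1)*5 - 1*(-1) = -5 - (-1) = -4
uv = 11 + 4*e12 + 0*e13 - 4*e23


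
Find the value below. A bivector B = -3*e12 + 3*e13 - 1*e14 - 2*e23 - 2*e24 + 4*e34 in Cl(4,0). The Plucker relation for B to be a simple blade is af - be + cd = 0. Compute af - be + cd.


Plucker relation: af - be + cd
a*f = (-3)*4 = -12
b*e = 3*(-2) = -6
c*d = (-1)*(-2) = 2
af - be + cd = -12 - (-6) + 2
= -4


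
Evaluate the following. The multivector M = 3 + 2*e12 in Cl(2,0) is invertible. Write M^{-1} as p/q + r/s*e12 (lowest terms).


M = 3 + 2*e12, where e12^2 = -1.
Since M commutes with its reverse ~M = a - b*e12, M * ~M = a^2 - b^2*e12^2 = a^2 + b^2.
So M^{-1} = ~M / (a^2 + b^2) = (a - b*e12)/(a^2 + b^2).
a^2 + b^2 = 9 + 4 = 13
Scalar part = 3/13 = 3/13
Bivector coeff = -2/13 = -2/13
M^{-1} = 3/13 - 2/13*e12


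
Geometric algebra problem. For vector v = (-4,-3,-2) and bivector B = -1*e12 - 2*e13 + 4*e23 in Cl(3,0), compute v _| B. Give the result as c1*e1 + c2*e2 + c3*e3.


Left contraction v _| B = <vB>_1 (grade-1 part of the geometric product vB).
Using e1_|e12 = e2, e2_|e12 = -e1, e1_|e13 = e3, e3_|e13 = -e1, e2_|e23 = e3, e3_|e23 = -e2:
e1 coeff: -v2*b12 - v3*b13 = -(-3)*(-1) - (-2)*(-2) = -7
e2 coeff: v1*b12 - v3*b23 = (-4)*(-1) - (-2)*(4) = 12
e3 coeff: v1*b13 + v2*b23 = (-4)*(-2) + (-3)*(4) = -4
v _| B = -7*e1 + 12*e2 - 4*e3


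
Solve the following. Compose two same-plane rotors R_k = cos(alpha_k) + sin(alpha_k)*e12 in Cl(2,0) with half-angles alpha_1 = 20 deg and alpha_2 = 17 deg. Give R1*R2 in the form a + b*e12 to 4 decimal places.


Same-plane rotors commute and their half-angles add:
R1*R2 = cos(a1 + a2) + sin(a1 + a2)*e12.
a1 + a2 = 20 + 17 = 37 deg
cos(37 deg) = 0.7986
sin(37 deg) = 0.6018
R1*R2 = 0.7986 + 0.6018*e12


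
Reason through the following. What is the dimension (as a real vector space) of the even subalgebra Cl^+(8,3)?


Even subalgebra dimension = 2^(n-1)
n = 8 + 3 = 11
2^(11 - 1) = 2^10 = 1024
Verification: sum of C(11,k) for even k = 1 + 55 + 330 + 462 + 165 + 11 = 1024
Result = 1024


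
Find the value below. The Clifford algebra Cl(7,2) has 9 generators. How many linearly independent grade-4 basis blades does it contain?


Number of grade-k basis blades in Cl(p,q) with n = p + q is C(n, k).
n = 7 + 2 = 9
C(9, 4) = 9! / (4! * 5!)
= 362880 / (24 * 120)
= 126


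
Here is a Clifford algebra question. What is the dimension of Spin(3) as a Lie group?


Spin(n) double-covers SO(n); both have Lie algebra so(n) of dimension n(n-1)/2.
n = 3
n(n-1) = 3 * 2 = 6
dim Spin(3) = 6/2 = 3


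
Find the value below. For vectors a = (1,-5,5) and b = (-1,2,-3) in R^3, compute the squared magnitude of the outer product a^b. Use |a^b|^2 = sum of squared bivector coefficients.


a wedge b = (a1*b2 - a2*b1)*e12 + (a1*b3 - a3*b1)*e13 + (a2*b3 - a3*b2)*e23
e12 coeff: 1*2 - (-5)*(-1) = 2 - 5 = -3
e13 coeff: 1*(-3) - 5*(-1) = -3 - (-5) = 2
e23 coeff: (-5)*(-3) - 5*2 = 15 - 10 = 5
|a wedge b|^2 = (-3)^2 + 2^2 + 5^2
= 9 + 4 + 25
= 38


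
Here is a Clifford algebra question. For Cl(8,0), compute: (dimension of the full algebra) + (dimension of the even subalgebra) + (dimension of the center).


n = 8 + 0 = 8
Total dim = 2^8 = 256
Even subalgebra dim = 2^7 = 128
n is even, so center dim = 1
Sum = 256 + 128 + 1 = 385


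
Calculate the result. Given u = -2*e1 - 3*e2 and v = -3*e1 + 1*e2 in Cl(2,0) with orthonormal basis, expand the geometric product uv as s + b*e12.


Expand: (-2*e1 - 3*e2)(-3*e1 + 1*e2)
= (-2)*(-3)*e1e1 + (-2)*1*e1e2 + (-3)*(-3)*e2e1 + (-3)*1*e2e2
Using e1^2 = e2^2 = 1, e2e1 = -e1e2:
Scalar part s = (-2)*(-3) + (-3)*1 = 6 + (-3) = 3
Bivector part b = (-2)*1 - (-3)*(-3) = -2 - 9 = -11
uv = 3 - 11*e12


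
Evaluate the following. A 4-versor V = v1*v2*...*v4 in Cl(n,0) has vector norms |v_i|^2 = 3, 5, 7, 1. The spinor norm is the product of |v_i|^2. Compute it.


Spinor norm N(V) = |v1|^2 * |v2|^2 * ... * |v4|^2
= 3 * 5 * 7 * 1
Running product: 3, 15, 105, 105
N(V) = 105


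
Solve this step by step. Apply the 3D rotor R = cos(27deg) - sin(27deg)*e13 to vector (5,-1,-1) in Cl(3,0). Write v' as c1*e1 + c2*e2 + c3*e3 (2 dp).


Rotor R = cos(27deg) - sin(27deg)*e13
Rotation angle theta = 2 * 27 = 54 degrees in the e13 plane (e1 -> e3).
The component perpendicular to the plane (e2) is invariant: v'_2 = v2 = -1.00
cos(54deg) = 0.5878, sin(54deg) = 0.8090
v'_1 = v1*cos(theta) - v3*sin(theta) = 5*0.5878 - (-1)*0.8090 = 3.75
v'_3 = v1*sin(theta) + v3*cos(theta) = 5*0.8090 + (-1)*0.5878 = 3.46
v' = 3.75*e1 - 1.00*e2 + 3.46*e3


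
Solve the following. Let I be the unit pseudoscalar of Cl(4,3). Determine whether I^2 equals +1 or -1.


The pseudoscalar I = e1...e_n (product of all n generators) of Cl(p,q) satisfies I^2 = (-1)^(q + n(n-1)/2).
p = 4, q = 3, n = p + q = 7
n(n-1)/2 = 7 * 6 / 2 = 21
Exponent = q + n(n-1)/2 = 3 + 21 = 24
I^2 = (-1)^24 = +1


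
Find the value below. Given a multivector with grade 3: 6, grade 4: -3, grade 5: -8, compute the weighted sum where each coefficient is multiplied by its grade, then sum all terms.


Grade-weighted sum = sum of grade_k * coefficient_k
3*6 = 18
4*(-3) = -12
5*(-8) = -40
Total = 18 + (-12) + (-40) = -34


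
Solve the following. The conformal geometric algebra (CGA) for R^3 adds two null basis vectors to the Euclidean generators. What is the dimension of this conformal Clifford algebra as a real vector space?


The conformal model of R^3 uses Cl(4,1): the 3 Euclidean generators plus two extra orthogonal generators e+ (e+^2 = +1) and e- (e-^2 = -1), from which the null vectors e0, einf are built.
Number of generators m = 3 + 2 = 5.
dim Cl(p,q) = 2^m = 2^5 = 32


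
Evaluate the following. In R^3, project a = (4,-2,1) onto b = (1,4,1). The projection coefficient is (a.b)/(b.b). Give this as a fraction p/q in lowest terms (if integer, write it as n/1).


Projection coefficient = (a . b) / (b . b)
a . b = 4*1 + (-2)*4 + 1*1
= 4 + (-8) + 1 = -3
b . b = 1^2 + 4^2 + 1^2
= 1 + 16 + 1 = 18
Coefficient = -3/18
In lowest terms: -1/6


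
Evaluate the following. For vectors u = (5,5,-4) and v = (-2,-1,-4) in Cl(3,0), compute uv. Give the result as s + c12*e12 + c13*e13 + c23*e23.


In Cl(3,0): e_i^2 = 1, e_ie_j = -e_je_i for i != j.
Scalar part = u . v = 5*(-2) + 5*(-1) + (-4)*(-4)
= -10 + (-5) + 16 = 1
e12 coeff = 5*(-1) - 5*(-2) = -5 - (-10) = 5
e13 coeff = 5*(-4) - (-4)*(-2) = -20 - 8 = -28
e23 coeff = 5*(-4) - (-4)*(-1) = -20 - 4 = -24
uv = 1 + 5*e12 - 28*e13 - 24*e23


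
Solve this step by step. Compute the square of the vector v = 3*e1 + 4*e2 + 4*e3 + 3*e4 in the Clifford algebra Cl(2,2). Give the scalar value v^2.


v^2 = sum of c_i^2 * e_i^2
Positive signature terms (e_i^2 = +1): 3^2 + 4^2 = 25
Negative signature terms (e_j^2 = -1): 4^2 + 3^2 = 25
v^2 = 25 - 25 = 0


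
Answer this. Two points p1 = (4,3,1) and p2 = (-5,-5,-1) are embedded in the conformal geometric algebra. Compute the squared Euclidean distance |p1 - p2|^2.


p1 - p2 = (9, 8, 2)
|p1 - p2|^2 = 9^2 + 8^2 + 2^2
= 81 + 64 + 4
= 149


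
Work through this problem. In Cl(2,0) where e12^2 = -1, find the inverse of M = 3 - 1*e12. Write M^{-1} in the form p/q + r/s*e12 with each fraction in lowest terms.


M = 3 - 1*e12, where e12^2 = -1.
Since M commutes with its reverse ~M = a - b*e12, M * ~M = a^2 - b^2*e12^2 = a^2 + b^2.
So M^{-1} = ~M / (a^2 + b^2) = (a - b*e12)/(a^2 + b^2).
a^2 + b^2 = 9 + 1 = 10
Scalar part = 3/10 = 3/10
Bivector coeff = 1/10 = 1/10
M^{-1} = 3/10 + 1/10*e12


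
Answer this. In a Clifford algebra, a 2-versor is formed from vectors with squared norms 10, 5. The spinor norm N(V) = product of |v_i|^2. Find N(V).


Spinor norm N(V) = |v1|^2 * |v2|^2 * ... * |v2|^2
= 10 * 5
Running product: 10, 50
N(V) = 50


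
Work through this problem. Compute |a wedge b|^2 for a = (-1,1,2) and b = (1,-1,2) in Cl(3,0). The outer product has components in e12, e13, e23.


a wedge b = (a1*b2 - a2*b1)*e12 + (a1*b3 - a3*b1)*e13 + (a2*b3 - a3*b2)*e23
e12 coeff: (-1)*(-1) - 1*1 = 1 - 1 = 0
e13 coeff: (-1)*2 - 2*1 = -2 - 2 = -4
e23 coeff: 1*2 - 2*(-1) = 2 - (-2) = 4
|a wedge b|^2 = 0^2 + (-4)^2 + 4^2
= 0 + 16 + 16
= 32


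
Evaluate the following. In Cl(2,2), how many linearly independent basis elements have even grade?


Even subalgebra dimension = 2^(n-1)
n = 2 + 2 = 4
2^(4 - 1) = 2^3 = 8
Verification: sum of C(4,k) for even k = 1 + 6 + 1 = 8
Result = 8


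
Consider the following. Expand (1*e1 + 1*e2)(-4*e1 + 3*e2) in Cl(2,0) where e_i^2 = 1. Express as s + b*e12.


Expand: (1*e1 + 1*e2)(-4*e1 + 3*e2)
= 1*(-4)*e1e1 + 1*3*e1e2 + 1*(-4)*e2e1 + 1*3*e2e2
Using e1^2 = e2^2 = 1, e2e1 = -e1e2:
Scalar part s = 1*(-4) + 1*3 = -4 + 3 = -1
Bivector part b = 1*3 - 1*(-4) = 3 - (-4) = 7
uv = -1 + 7*e12


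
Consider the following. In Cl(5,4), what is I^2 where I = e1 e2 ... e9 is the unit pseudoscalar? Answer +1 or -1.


The pseudoscalar I = e1...e_n (product of all n generators) of Cl(p,q) satisfies I^2 = (-1)^(q + n(n-1)/2).
p = 5, q = 4, n = p + q = 9
n(n-1)/2 = 9 * 8 / 2 = 36
Exponent = q + n(n-1)/2 = 4 + 36 = 40
I^2 = (-1)^40 = +1


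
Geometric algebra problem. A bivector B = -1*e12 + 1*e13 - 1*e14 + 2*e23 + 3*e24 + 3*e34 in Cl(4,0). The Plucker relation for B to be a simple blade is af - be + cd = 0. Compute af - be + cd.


Plucker relation: af - be + cd
a*f = (-1)*3 = -3
b*e = 1*3 = 3
c*d = (-1)*2 = -2
af - be + cd = -3 - 3 + (-2)
= -8


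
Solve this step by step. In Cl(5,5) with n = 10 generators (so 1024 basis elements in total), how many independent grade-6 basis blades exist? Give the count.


Number of grade-k basis blades in Cl(p,q) with n = p + q is C(n, k).
n = 5 + 5 = 10
C(10, 6) = 10! / (6! * 4!)
= 3628800 / (720 * 24)
= 210


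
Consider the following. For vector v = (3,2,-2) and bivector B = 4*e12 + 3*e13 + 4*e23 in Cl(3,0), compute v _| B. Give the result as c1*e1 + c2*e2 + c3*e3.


Left contraction v _| B = <vB>_1 (grade-1 part of the geometric product vB).
Using e1_|e12 = e2, e2_|e12 = -e1, e1_|e13 = e3, e3_|e13 = -e1, e2_|e23 = e3, e3_|e23 = -e2:
e1 coeff: -v2*b12 - v3*b13 = -(2)*(4) - (-2)*(3) = -2
e2 coeff: v1*b12 - v3*b23 = (3)*(4) - (-2)*(4) = 20
e3 coeff: v1*b13 + v2*b23 = (3)*(3) + (2)*(4) = 17
v _| B = -2*e1 + 20*e2 + 17*e3


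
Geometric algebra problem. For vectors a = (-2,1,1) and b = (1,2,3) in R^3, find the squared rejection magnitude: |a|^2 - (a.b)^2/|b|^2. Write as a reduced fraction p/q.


|a|^2 = (-2)^2 + 1^2 + 1^2 = 6
|b|^2 = 1^2 + 2^2 + 3^2 = 14
a . b = (-2)*1 + 1*2 + 1*3 = 3
(a.b)^2 = 3^2 = 9
|rej|^2 = 6 - 9/14
= (84 - 9)/14
= 75/14
In lowest terms: 75/14


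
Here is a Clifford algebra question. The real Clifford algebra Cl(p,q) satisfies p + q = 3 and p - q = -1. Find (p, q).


We need p + q = 3 and p - q = -1.
Adding: 2p = 3 + (-1) = 2, so p = 1.
Then q = 3 - 1 = 2.
(p, q) = (1, 2)


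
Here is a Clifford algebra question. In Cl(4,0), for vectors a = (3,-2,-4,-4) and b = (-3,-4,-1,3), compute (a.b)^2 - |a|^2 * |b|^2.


a . b = 3*(-3) + (-2)*(-4) + (-4)*(-1) + (-4)*3
= -9 + 8 + 4 + (-12) = -9
|a|^2 = 3^2 + (-2)^2 + (-4)^2 + (-4)^2 = 45
|b|^2 = (-3)^2 + (-4)^2 + (-1)^2 + 3^2 = 35
(a.b)^2 = (-9)^2 = 81
|a|^2 * |b|^2 = 45 * 35 = 1575
Result = 81 - 1575 = -1494


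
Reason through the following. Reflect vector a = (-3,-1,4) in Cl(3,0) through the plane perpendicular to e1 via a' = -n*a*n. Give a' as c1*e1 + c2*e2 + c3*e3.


Reflection formula: a' = -n*a*n, with n = e1 (unit vector, n^2 = 1).
For reflection through hyperplane perp to e1:
The component along e1 flips sign, others stay.
a = (-3, -1, 4)
a' = (3, -1, 4)
a' = 3*e1 - 1*e2 + 4*e3


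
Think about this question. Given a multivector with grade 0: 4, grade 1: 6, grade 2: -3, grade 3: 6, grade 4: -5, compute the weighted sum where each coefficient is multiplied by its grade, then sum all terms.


Grade-weighted sum = sum of grade_k * coefficient_k
0*4 = 0
1*6 = 6
2*(-3) = -6
3*6 = 18
4*(-5) = -20
Total = 0 + 6 + (-6) + 18 + (-20) = -2


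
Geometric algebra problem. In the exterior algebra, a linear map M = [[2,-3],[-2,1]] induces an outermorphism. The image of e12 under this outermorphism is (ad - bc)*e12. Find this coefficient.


The outermorphism of a linear map f sends e1^e2 to f(e1)^f(e2).
f(e1) = 2*e1 - 2*e2
f(e2) = -3*e1 + 1*e2
f(e1) ^ f(e2) = (2*e1 - 2*e2) ^ (-3*e1 + 1*e2)
= 2*1*e12 + (-2)*(-3)*e21
= (2 - 6)*e12
= -4*e12
Coefficient = -4


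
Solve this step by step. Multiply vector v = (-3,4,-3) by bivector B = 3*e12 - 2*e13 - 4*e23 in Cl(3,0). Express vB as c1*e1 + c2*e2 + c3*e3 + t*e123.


vB has grade-1 (vector) and grade-3 (trivector) parts: vB = (v _| B) + (v ^ B).
Vector part <vB>_1:
  e1: -v2*b12 - v3*b13 = -(4)*(3) - (-3)*(-2) = -18
  e2: v1*b12 - v3*b23 = (-3)*(3) - (-3)*(-4) = -21
  e3: v1*b13 + v2*b23 = (-3)*(-2) + (4)*(-4) = -10
Trivector part <vB>_3:
  e123: v1*b23 - v2*b13 + v3*b12 = (-3)*(-4) - (4)*(-2) + (-3)*(3) = 11
vB = -18*e1 - 21*e2 - 10*e3 + 11*e123


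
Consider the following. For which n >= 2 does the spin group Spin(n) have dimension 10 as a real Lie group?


dim Spin(n) = dim so(n) = n(n-1)/2.
Solve n(n-1)/2 = 10, i.e. n^2 - n - 20 = 0.
Discriminant = 1 + 8*10 = 81
n = (1 + sqrt(81))/2 = (1 + 9)/2 = 5


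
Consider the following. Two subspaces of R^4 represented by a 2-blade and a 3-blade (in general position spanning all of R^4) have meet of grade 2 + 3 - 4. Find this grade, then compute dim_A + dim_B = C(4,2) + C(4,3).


Meet grade = grade(A) + grade(B) - n
= 2 + 3 - 4 = 1
C(4,2) = 6
C(4,3) = 4
dim_A + dim_B = 6 + 4 = 10


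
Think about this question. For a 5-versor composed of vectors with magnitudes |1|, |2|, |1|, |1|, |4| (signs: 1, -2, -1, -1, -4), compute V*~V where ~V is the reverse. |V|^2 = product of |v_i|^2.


Each vector v_i has |v_i|^2 = s_i^2
Squared scales: 1^2 = 1, (-2)^2 = 4, (-1)^2 = 1, (-1)^2 = 1, (-4)^2 = 16
|V|^2 = 1 * 4 * 1 * 1 * 16
= 64


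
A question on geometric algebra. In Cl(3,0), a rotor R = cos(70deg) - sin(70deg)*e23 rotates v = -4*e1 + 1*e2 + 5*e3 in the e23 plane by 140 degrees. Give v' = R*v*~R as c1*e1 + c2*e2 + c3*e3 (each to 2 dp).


Rotor R = cos(70deg) - sin(70deg)*e23
Rotation angle theta = 2 * 70 = 140 degrees in the e23 plane (e2 -> e3).
The component perpendicular to the plane (e1) is invariant: v'_1 = v1 = -4.00
cos(140deg) = -0.7660, sin(140deg) = 0.6428
v'_2 = v2*cos(theta) - v3*sin(theta) = 1*(-0.7660) - 5*0.6428 = -3.98
v'_3 = v2*sin(theta) + v3*cos(theta) = 1*0.6428 + 5*(-0.7660) = -3.19
v' = -4.00*e1 - 3.98*e2 - 3.19*e3


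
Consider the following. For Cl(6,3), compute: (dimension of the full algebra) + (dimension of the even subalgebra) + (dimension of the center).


n = 6 + 3 = 9
Total dim = 2^9 = 512
Even subalgebra dim = 2^8 = 256
n is odd, so center dim = 2
Sum = 512 + 256 + 2 = 770


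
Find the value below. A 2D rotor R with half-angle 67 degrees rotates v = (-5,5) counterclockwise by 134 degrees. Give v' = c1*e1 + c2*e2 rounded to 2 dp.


Rotor R = cos(67deg) - sin(67deg)*e12
Rotation angle theta = 2 * 67 = 134 degrees
v' = R*v*~R rotates v by theta.
cos(134deg) = -0.6947, sin(134deg) = 0.7193
v'_1 = -5*cos(134deg) - 5*sin(134deg)
= -5*(-0.6947) - 5*0.7193
= -0.12
v'_2 = -5*sin(134deg) + 5*cos(134deg)
= -5*0.7193 + 5*(-0.6947)
= -7.07
v' = -0.12*e1 - 7.07*e2
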